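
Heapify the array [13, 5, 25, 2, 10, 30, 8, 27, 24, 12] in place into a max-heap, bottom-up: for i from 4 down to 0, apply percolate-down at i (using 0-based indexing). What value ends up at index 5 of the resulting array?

sift down from index 4:
  10 vs only child 12 at index 9, swap → [13, 5, 25, 2, 12, 30, 8, 27, 24, 10]
sift down from index 3:
  2 vs larger child 27 at index 7, swap → [13, 5, 25, 27, 12, 30, 8, 2, 24, 10]
sift down from index 2:
  25 vs larger child 30 at index 5, swap → [13, 5, 30, 27, 12, 25, 8, 2, 24, 10]
sift down from index 1:
  5 vs larger child 27 at index 3, swap → [13, 27, 30, 5, 12, 25, 8, 2, 24, 10]
  5 vs larger child 24 at index 8, swap → [13, 27, 30, 24, 12, 25, 8, 2, 5, 10]
sift down from index 0:
  13 vs larger child 30 at index 2, swap → [30, 27, 13, 24, 12, 25, 8, 2, 5, 10]
  13 vs larger child 25 at index 5, swap → [30, 27, 25, 24, 12, 13, 8, 2, 5, 10]
resulting array: [30, 27, 25, 24, 12, 13, 8, 2, 5, 10]

13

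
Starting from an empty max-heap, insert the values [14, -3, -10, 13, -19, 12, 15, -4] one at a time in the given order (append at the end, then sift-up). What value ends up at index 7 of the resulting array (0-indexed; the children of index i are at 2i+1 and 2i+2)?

-4

Insert 14:
  append 14 at index 0 → [14] (no swap needed)
Insert -3:
  append -3 at index 1 → [14, -3] (no swap needed)
Insert -10:
  append -10 at index 2 → [14, -3, -10] (no swap needed)
Insert 13:
  append 13 at index 3 → [14, -3, -10, 13]
  13 > parent -3 at index 1, swap → [14, 13, -10, -3]
Insert -19:
  append -19 at index 4 → [14, 13, -10, -3, -19] (no swap needed)
Insert 12:
  append 12 at index 5 → [14, 13, -10, -3, -19, 12]
  12 > parent -10 at index 2, swap → [14, 13, 12, -3, -19, -10]
Insert 15:
  append 15 at index 6 → [14, 13, 12, -3, -19, -10, 15]
  15 > parent 12 at index 2, swap → [14, 13, 15, -3, -19, -10, 12]
  15 > parent 14 at index 0, swap → [15, 13, 14, -3, -19, -10, 12]
Insert -4:
  append -4 at index 7 → [15, 13, 14, -3, -19, -10, 12, -4] (no swap needed)
resulting array: [15, 13, 14, -3, -19, -10, 12, -4]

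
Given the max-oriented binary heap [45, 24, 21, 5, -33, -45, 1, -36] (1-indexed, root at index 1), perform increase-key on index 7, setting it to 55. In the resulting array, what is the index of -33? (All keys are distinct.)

set index 7 from 1 to 55 → [45, 24, 21, 5, -33, -45, 55, -36]
55 > parent 21 at index 3, swap → [45, 24, 55, 5, -33, -45, 21, -36]
55 > parent 45 at index 1, swap → [55, 24, 45, 5, -33, -45, 21, -36]
resulting array: [55, 24, 45, 5, -33, -45, 21, -36]

5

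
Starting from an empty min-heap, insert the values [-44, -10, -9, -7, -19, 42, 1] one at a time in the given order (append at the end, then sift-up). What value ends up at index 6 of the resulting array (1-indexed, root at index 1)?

Insert -44:
  append -44 at index 1 → [-44] (no swap needed)
Insert -10:
  append -10 at index 2 → [-44, -10] (no swap needed)
Insert -9:
  append -9 at index 3 → [-44, -10, -9] (no swap needed)
Insert -7:
  append -7 at index 4 → [-44, -10, -9, -7] (no swap needed)
Insert -19:
  append -19 at index 5 → [-44, -10, -9, -7, -19]
  -19 < parent -10 at index 2, swap → [-44, -19, -9, -7, -10]
Insert 42:
  append 42 at index 6 → [-44, -19, -9, -7, -10, 42] (no swap needed)
Insert 1:
  append 1 at index 7 → [-44, -19, -9, -7, -10, 42, 1] (no swap needed)
resulting array: [-44, -19, -9, -7, -10, 42, 1]

42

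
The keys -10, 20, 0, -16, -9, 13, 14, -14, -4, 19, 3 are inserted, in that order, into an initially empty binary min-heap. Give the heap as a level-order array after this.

[-16, -14, 0, -10, -9, 13, 14, 20, -4, 19, 3]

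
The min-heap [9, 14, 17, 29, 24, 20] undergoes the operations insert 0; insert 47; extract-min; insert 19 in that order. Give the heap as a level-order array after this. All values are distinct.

[9, 14, 17, 19, 24, 20, 47, 29]

insert 0:
  append 0 at index 6 → [9, 14, 17, 29, 24, 20, 0]
  0 < parent 17 at index 2, swap → [9, 14, 0, 29, 24, 20, 17]
  0 < parent 9 at index 0, swap → [0, 14, 9, 29, 24, 20, 17]
insert 47:
  append 47 at index 7 → [0, 14, 9, 29, 24, 20, 17, 47] (no swap needed)
extract-min → returns 0:
  remove root 0; move last element 47 to root → [47, 14, 9, 29, 24, 20, 17]
  47 vs smaller child 9 at index 2, swap → [9, 14, 47, 29, 24, 20, 17]
  47 vs smaller child 17 at index 6, swap → [9, 14, 17, 29, 24, 20, 47]
insert 19:
  append 19 at index 7 → [9, 14, 17, 29, 24, 20, 47, 19]
  19 < parent 29 at index 3, swap → [9, 14, 17, 19, 24, 20, 47, 29]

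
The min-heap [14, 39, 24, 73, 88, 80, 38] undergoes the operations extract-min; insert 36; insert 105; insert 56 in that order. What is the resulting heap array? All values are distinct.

[24, 39, 36, 56, 88, 80, 38, 105, 73]

extract-min → returns 14:
  remove root 14; move last element 38 to root → [38, 39, 24, 73, 88, 80]
  38 vs smaller child 24 at index 2, swap → [24, 39, 38, 73, 88, 80]
insert 36:
  append 36 at index 6 → [24, 39, 38, 73, 88, 80, 36]
  36 < parent 38 at index 2, swap → [24, 39, 36, 73, 88, 80, 38]
insert 105:
  append 105 at index 7 → [24, 39, 36, 73, 88, 80, 38, 105] (no swap needed)
insert 56:
  append 56 at index 8 → [24, 39, 36, 73, 88, 80, 38, 105, 56]
  56 < parent 73 at index 3, swap → [24, 39, 36, 56, 88, 80, 38, 105, 73]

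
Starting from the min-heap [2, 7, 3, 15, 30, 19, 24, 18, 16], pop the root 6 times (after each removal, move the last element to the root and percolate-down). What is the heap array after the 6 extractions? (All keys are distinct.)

[19, 24, 30]

extract-min #1 returns 2:
  remove root 2; move last element 16 to root → [16, 7, 3, 15, 30, 19, 24, 18]
  16 vs smaller child 3 at index 2, swap → [3, 7, 16, 15, 30, 19, 24, 18]
extract-min #2 returns 3:
  remove root 3; move last element 18 to root → [18, 7, 16, 15, 30, 19, 24]
  18 vs smaller child 7 at index 1, swap → [7, 18, 16, 15, 30, 19, 24]
  18 vs smaller child 15 at index 3, swap → [7, 15, 16, 18, 30, 19, 24]
extract-min #3 returns 7:
  remove root 7; move last element 24 to root → [24, 15, 16, 18, 30, 19]
  24 vs smaller child 15 at index 1, swap → [15, 24, 16, 18, 30, 19]
  24 vs smaller child 18 at index 3, swap → [15, 18, 16, 24, 30, 19]
extract-min #4 returns 15:
  remove root 15; move last element 19 to root → [19, 18, 16, 24, 30]
  19 vs smaller child 16 at index 2, swap → [16, 18, 19, 24, 30]
extract-min #5 returns 16:
  remove root 16; move last element 30 to root → [30, 18, 19, 24]
  30 vs smaller child 18 at index 1, swap → [18, 30, 19, 24]
  30 vs only child 24 at index 3, swap → [18, 24, 19, 30]
extract-min #6 returns 18:
  remove root 18; move last element 30 to root → [30, 24, 19]
  30 vs smaller child 19 at index 2, swap → [19, 24, 30]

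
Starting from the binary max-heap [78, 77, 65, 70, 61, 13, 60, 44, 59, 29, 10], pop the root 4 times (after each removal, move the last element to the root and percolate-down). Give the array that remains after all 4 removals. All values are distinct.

[61, 59, 60, 44, 29, 13, 10]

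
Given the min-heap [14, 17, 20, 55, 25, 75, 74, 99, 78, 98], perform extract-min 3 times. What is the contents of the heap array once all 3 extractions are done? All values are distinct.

extract-min #1 returns 14:
  remove root 14; move last element 98 to root → [98, 17, 20, 55, 25, 75, 74, 99, 78]
  98 vs smaller child 17 at index 1, swap → [17, 98, 20, 55, 25, 75, 74, 99, 78]
  98 vs smaller child 25 at index 4, swap → [17, 25, 20, 55, 98, 75, 74, 99, 78]
extract-min #2 returns 17:
  remove root 17; move last element 78 to root → [78, 25, 20, 55, 98, 75, 74, 99]
  78 vs smaller child 20 at index 2, swap → [20, 25, 78, 55, 98, 75, 74, 99]
  78 vs smaller child 74 at index 6, swap → [20, 25, 74, 55, 98, 75, 78, 99]
extract-min #3 returns 20:
  remove root 20; move last element 99 to root → [99, 25, 74, 55, 98, 75, 78]
  99 vs smaller child 25 at index 1, swap → [25, 99, 74, 55, 98, 75, 78]
  99 vs smaller child 55 at index 3, swap → [25, 55, 74, 99, 98, 75, 78]

[25, 55, 74, 99, 98, 75, 78]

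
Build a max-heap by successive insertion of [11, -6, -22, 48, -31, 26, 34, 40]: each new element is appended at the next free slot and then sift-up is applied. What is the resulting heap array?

Insert 11:
  append 11 at index 0 → [11] (no swap needed)
Insert -6:
  append -6 at index 1 → [11, -6] (no swap needed)
Insert -22:
  append -22 at index 2 → [11, -6, -22] (no swap needed)
Insert 48:
  append 48 at index 3 → [11, -6, -22, 48]
  48 > parent -6 at index 1, swap → [11, 48, -22, -6]
  48 > parent 11 at index 0, swap → [48, 11, -22, -6]
Insert -31:
  append -31 at index 4 → [48, 11, -22, -6, -31] (no swap needed)
Insert 26:
  append 26 at index 5 → [48, 11, -22, -6, -31, 26]
  26 > parent -22 at index 2, swap → [48, 11, 26, -6, -31, -22]
Insert 34:
  append 34 at index 6 → [48, 11, 26, -6, -31, -22, 34]
  34 > parent 26 at index 2, swap → [48, 11, 34, -6, -31, -22, 26]
Insert 40:
  append 40 at index 7 → [48, 11, 34, -6, -31, -22, 26, 40]
  40 > parent -6 at index 3, swap → [48, 11, 34, 40, -31, -22, 26, -6]
  40 > parent 11 at index 1, swap → [48, 40, 34, 11, -31, -22, 26, -6]

[48, 40, 34, 11, -31, -22, 26, -6]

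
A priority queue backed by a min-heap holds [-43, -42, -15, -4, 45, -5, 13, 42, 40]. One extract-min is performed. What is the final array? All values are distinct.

remove root -43; move last element 40 to root → [40, -42, -15, -4, 45, -5, 13, 42]
40 vs smaller child -42 at index 1, swap → [-42, 40, -15, -4, 45, -5, 13, 42]
40 vs smaller child -4 at index 3, swap → [-42, -4, -15, 40, 45, -5, 13, 42]

[-42, -4, -15, 40, 45, -5, 13, 42]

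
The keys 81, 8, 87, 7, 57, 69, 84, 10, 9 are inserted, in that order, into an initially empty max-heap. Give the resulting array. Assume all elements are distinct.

Insert 81:
  append 81 at index 0 → [81] (no swap needed)
Insert 8:
  append 8 at index 1 → [81, 8] (no swap needed)
Insert 87:
  append 87 at index 2 → [81, 8, 87]
  87 > parent 81 at index 0, swap → [87, 8, 81]
Insert 7:
  append 7 at index 3 → [87, 8, 81, 7] (no swap needed)
Insert 57:
  append 57 at index 4 → [87, 8, 81, 7, 57]
  57 > parent 8 at index 1, swap → [87, 57, 81, 7, 8]
Insert 69:
  append 69 at index 5 → [87, 57, 81, 7, 8, 69] (no swap needed)
Insert 84:
  append 84 at index 6 → [87, 57, 81, 7, 8, 69, 84]
  84 > parent 81 at index 2, swap → [87, 57, 84, 7, 8, 69, 81]
Insert 10:
  append 10 at index 7 → [87, 57, 84, 7, 8, 69, 81, 10]
  10 > parent 7 at index 3, swap → [87, 57, 84, 10, 8, 69, 81, 7]
Insert 9:
  append 9 at index 8 → [87, 57, 84, 10, 8, 69, 81, 7, 9] (no swap needed)

[87, 57, 84, 10, 8, 69, 81, 7, 9]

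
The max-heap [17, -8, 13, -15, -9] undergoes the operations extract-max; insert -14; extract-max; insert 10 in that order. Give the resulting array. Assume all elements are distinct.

[10, -8, -9, -15, -14]

extract-max → returns 17:
  remove root 17; move last element -9 to root → [-9, -8, 13, -15]
  -9 vs larger child 13 at index 2, swap → [13, -8, -9, -15]
insert -14:
  append -14 at index 4 → [13, -8, -9, -15, -14] (no swap needed)
extract-max → returns 13:
  remove root 13; move last element -14 to root → [-14, -8, -9, -15]
  -14 vs larger child -8 at index 1, swap → [-8, -14, -9, -15]
insert 10:
  append 10 at index 4 → [-8, -14, -9, -15, 10]
  10 > parent -14 at index 1, swap → [-8, 10, -9, -15, -14]
  10 > parent -8 at index 0, swap → [10, -8, -9, -15, -14]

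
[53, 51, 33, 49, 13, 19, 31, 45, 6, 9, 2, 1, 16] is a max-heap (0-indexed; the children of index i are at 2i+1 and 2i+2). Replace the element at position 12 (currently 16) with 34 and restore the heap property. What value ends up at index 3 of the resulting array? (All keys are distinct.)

49

set index 12 from 16 to 34 → [53, 51, 33, 49, 13, 19, 31, 45, 6, 9, 2, 1, 34]
34 > parent 19 at index 5, swap → [53, 51, 33, 49, 13, 34, 31, 45, 6, 9, 2, 1, 19]
34 > parent 33 at index 2, swap → [53, 51, 34, 49, 13, 33, 31, 45, 6, 9, 2, 1, 19]
resulting array: [53, 51, 34, 49, 13, 33, 31, 45, 6, 9, 2, 1, 19]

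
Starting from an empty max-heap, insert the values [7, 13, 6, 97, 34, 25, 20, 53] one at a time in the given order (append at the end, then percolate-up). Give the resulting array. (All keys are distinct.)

[97, 53, 25, 34, 13, 6, 20, 7]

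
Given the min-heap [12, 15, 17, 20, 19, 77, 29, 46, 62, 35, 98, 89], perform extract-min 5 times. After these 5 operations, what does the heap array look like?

extract-min #1 returns 12:
  remove root 12; move last element 89 to root → [89, 15, 17, 20, 19, 77, 29, 46, 62, 35, 98]
  89 vs smaller child 15 at index 1, swap → [15, 89, 17, 20, 19, 77, 29, 46, 62, 35, 98]
  89 vs smaller child 19 at index 4, swap → [15, 19, 17, 20, 89, 77, 29, 46, 62, 35, 98]
  89 vs smaller child 35 at index 9, swap → [15, 19, 17, 20, 35, 77, 29, 46, 62, 89, 98]
extract-min #2 returns 15:
  remove root 15; move last element 98 to root → [98, 19, 17, 20, 35, 77, 29, 46, 62, 89]
  98 vs smaller child 17 at index 2, swap → [17, 19, 98, 20, 35, 77, 29, 46, 62, 89]
  98 vs smaller child 29 at index 6, swap → [17, 19, 29, 20, 35, 77, 98, 46, 62, 89]
extract-min #3 returns 17:
  remove root 17; move last element 89 to root → [89, 19, 29, 20, 35, 77, 98, 46, 62]
  89 vs smaller child 19 at index 1, swap → [19, 89, 29, 20, 35, 77, 98, 46, 62]
  89 vs smaller child 20 at index 3, swap → [19, 20, 29, 89, 35, 77, 98, 46, 62]
  89 vs smaller child 46 at index 7, swap → [19, 20, 29, 46, 35, 77, 98, 89, 62]
extract-min #4 returns 19:
  remove root 19; move last element 62 to root → [62, 20, 29, 46, 35, 77, 98, 89]
  62 vs smaller child 20 at index 1, swap → [20, 62, 29, 46, 35, 77, 98, 89]
  62 vs smaller child 35 at index 4, swap → [20, 35, 29, 46, 62, 77, 98, 89]
extract-min #5 returns 20:
  remove root 20; move last element 89 to root → [89, 35, 29, 46, 62, 77, 98]
  89 vs smaller child 29 at index 2, swap → [29, 35, 89, 46, 62, 77, 98]
  89 vs smaller child 77 at index 5, swap → [29, 35, 77, 46, 62, 89, 98]

[29, 35, 77, 46, 62, 89, 98]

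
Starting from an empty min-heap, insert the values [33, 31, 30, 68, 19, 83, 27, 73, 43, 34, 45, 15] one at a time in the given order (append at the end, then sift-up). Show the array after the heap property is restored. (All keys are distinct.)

[15, 30, 19, 43, 33, 27, 31, 73, 68, 34, 45, 83]

Insert 33:
  append 33 at index 0 → [33] (no swap needed)
Insert 31:
  append 31 at index 1 → [33, 31]
  31 < parent 33 at index 0, swap → [31, 33]
Insert 30:
  append 30 at index 2 → [31, 33, 30]
  30 < parent 31 at index 0, swap → [30, 33, 31]
Insert 68:
  append 68 at index 3 → [30, 33, 31, 68] (no swap needed)
Insert 19:
  append 19 at index 4 → [30, 33, 31, 68, 19]
  19 < parent 33 at index 1, swap → [30, 19, 31, 68, 33]
  19 < parent 30 at index 0, swap → [19, 30, 31, 68, 33]
Insert 83:
  append 83 at index 5 → [19, 30, 31, 68, 33, 83] (no swap needed)
Insert 27:
  append 27 at index 6 → [19, 30, 31, 68, 33, 83, 27]
  27 < parent 31 at index 2, swap → [19, 30, 27, 68, 33, 83, 31]
Insert 73:
  append 73 at index 7 → [19, 30, 27, 68, 33, 83, 31, 73] (no swap needed)
Insert 43:
  append 43 at index 8 → [19, 30, 27, 68, 33, 83, 31, 73, 43]
  43 < parent 68 at index 3, swap → [19, 30, 27, 43, 33, 83, 31, 73, 68]
Insert 34:
  append 34 at index 9 → [19, 30, 27, 43, 33, 83, 31, 73, 68, 34] (no swap needed)
Insert 45:
  append 45 at index 10 → [19, 30, 27, 43, 33, 83, 31, 73, 68, 34, 45] (no swap needed)
Insert 15:
  append 15 at index 11 → [19, 30, 27, 43, 33, 83, 31, 73, 68, 34, 45, 15]
  15 < parent 83 at index 5, swap → [19, 30, 27, 43, 33, 15, 31, 73, 68, 34, 45, 83]
  15 < parent 27 at index 2, swap → [19, 30, 15, 43, 33, 27, 31, 73, 68, 34, 45, 83]
  15 < parent 19 at index 0, swap → [15, 30, 19, 43, 33, 27, 31, 73, 68, 34, 45, 83]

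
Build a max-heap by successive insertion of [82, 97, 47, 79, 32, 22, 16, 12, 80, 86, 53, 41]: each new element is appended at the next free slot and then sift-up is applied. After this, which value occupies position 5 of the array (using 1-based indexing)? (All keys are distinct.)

Insert 82:
  append 82 at index 1 → [82] (no swap needed)
Insert 97:
  append 97 at index 2 → [82, 97]
  97 > parent 82 at index 1, swap → [97, 82]
Insert 47:
  append 47 at index 3 → [97, 82, 47] (no swap needed)
Insert 79:
  append 79 at index 4 → [97, 82, 47, 79] (no swap needed)
Insert 32:
  append 32 at index 5 → [97, 82, 47, 79, 32] (no swap needed)
Insert 22:
  append 22 at index 6 → [97, 82, 47, 79, 32, 22] (no swap needed)
Insert 16:
  append 16 at index 7 → [97, 82, 47, 79, 32, 22, 16] (no swap needed)
Insert 12:
  append 12 at index 8 → [97, 82, 47, 79, 32, 22, 16, 12] (no swap needed)
Insert 80:
  append 80 at index 9 → [97, 82, 47, 79, 32, 22, 16, 12, 80]
  80 > parent 79 at index 4, swap → [97, 82, 47, 80, 32, 22, 16, 12, 79]
Insert 86:
  append 86 at index 10 → [97, 82, 47, 80, 32, 22, 16, 12, 79, 86]
  86 > parent 32 at index 5, swap → [97, 82, 47, 80, 86, 22, 16, 12, 79, 32]
  86 > parent 82 at index 2, swap → [97, 86, 47, 80, 82, 22, 16, 12, 79, 32]
Insert 53:
  append 53 at index 11 → [97, 86, 47, 80, 82, 22, 16, 12, 79, 32, 53] (no swap needed)
Insert 41:
  append 41 at index 12 → [97, 86, 47, 80, 82, 22, 16, 12, 79, 32, 53, 41]
  41 > parent 22 at index 6, swap → [97, 86, 47, 80, 82, 41, 16, 12, 79, 32, 53, 22]
resulting array: [97, 86, 47, 80, 82, 41, 16, 12, 79, 32, 53, 22]

82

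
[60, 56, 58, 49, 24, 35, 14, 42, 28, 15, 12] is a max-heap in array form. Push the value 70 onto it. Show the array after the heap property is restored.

[70, 56, 60, 49, 24, 58, 14, 42, 28, 15, 12, 35]

append 70 at index 11 → [60, 56, 58, 49, 24, 35, 14, 42, 28, 15, 12, 70]
70 > parent 35 at index 5, swap → [60, 56, 58, 49, 24, 70, 14, 42, 28, 15, 12, 35]
70 > parent 58 at index 2, swap → [60, 56, 70, 49, 24, 58, 14, 42, 28, 15, 12, 35]
70 > parent 60 at index 0, swap → [70, 56, 60, 49, 24, 58, 14, 42, 28, 15, 12, 35]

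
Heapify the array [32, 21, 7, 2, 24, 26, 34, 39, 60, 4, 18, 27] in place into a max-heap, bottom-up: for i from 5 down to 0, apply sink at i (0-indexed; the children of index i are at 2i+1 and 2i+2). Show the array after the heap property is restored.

[60, 39, 34, 32, 24, 27, 7, 21, 2, 4, 18, 26]

sift down from index 5:
  26 vs only child 27 at index 11, swap → [32, 21, 7, 2, 24, 27, 34, 39, 60, 4, 18, 26]
sift down from index 4: already satisfies heap property
sift down from index 3:
  2 vs larger child 60 at index 8, swap → [32, 21, 7, 60, 24, 27, 34, 39, 2, 4, 18, 26]
sift down from index 2:
  7 vs larger child 34 at index 6, swap → [32, 21, 34, 60, 24, 27, 7, 39, 2, 4, 18, 26]
sift down from index 1:
  21 vs larger child 60 at index 3, swap → [32, 60, 34, 21, 24, 27, 7, 39, 2, 4, 18, 26]
  21 vs larger child 39 at index 7, swap → [32, 60, 34, 39, 24, 27, 7, 21, 2, 4, 18, 26]
sift down from index 0:
  32 vs larger child 60 at index 1, swap → [60, 32, 34, 39, 24, 27, 7, 21, 2, 4, 18, 26]
  32 vs larger child 39 at index 3, swap → [60, 39, 34, 32, 24, 27, 7, 21, 2, 4, 18, 26]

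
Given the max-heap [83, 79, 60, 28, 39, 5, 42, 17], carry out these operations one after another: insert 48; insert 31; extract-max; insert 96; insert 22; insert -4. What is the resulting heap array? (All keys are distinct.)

insert 48:
  append 48 at index 8 → [83, 79, 60, 28, 39, 5, 42, 17, 48]
  48 > parent 28 at index 3, swap → [83, 79, 60, 48, 39, 5, 42, 17, 28]
insert 31:
  append 31 at index 9 → [83, 79, 60, 48, 39, 5, 42, 17, 28, 31] (no swap needed)
extract-max → returns 83:
  remove root 83; move last element 31 to root → [31, 79, 60, 48, 39, 5, 42, 17, 28]
  31 vs larger child 79 at index 1, swap → [79, 31, 60, 48, 39, 5, 42, 17, 28]
  31 vs larger child 48 at index 3, swap → [79, 48, 60, 31, 39, 5, 42, 17, 28]
insert 96:
  append 96 at index 9 → [79, 48, 60, 31, 39, 5, 42, 17, 28, 96]
  96 > parent 39 at index 4, swap → [79, 48, 60, 31, 96, 5, 42, 17, 28, 39]
  96 > parent 48 at index 1, swap → [79, 96, 60, 31, 48, 5, 42, 17, 28, 39]
  96 > parent 79 at index 0, swap → [96, 79, 60, 31, 48, 5, 42, 17, 28, 39]
insert 22:
  append 22 at index 10 → [96, 79, 60, 31, 48, 5, 42, 17, 28, 39, 22] (no swap needed)
insert -4:
  append -4 at index 11 → [96, 79, 60, 31, 48, 5, 42, 17, 28, 39, 22, -4] (no swap needed)

[96, 79, 60, 31, 48, 5, 42, 17, 28, 39, 22, -4]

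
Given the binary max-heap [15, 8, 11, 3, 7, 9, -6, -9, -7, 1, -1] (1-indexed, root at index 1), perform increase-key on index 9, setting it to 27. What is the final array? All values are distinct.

[27, 15, 11, 8, 7, 9, -6, -9, 3, 1, -1]

set index 9 from -7 to 27 → [15, 8, 11, 3, 7, 9, -6, -9, 27, 1, -1]
27 > parent 3 at index 4, swap → [15, 8, 11, 27, 7, 9, -6, -9, 3, 1, -1]
27 > parent 8 at index 2, swap → [15, 27, 11, 8, 7, 9, -6, -9, 3, 1, -1]
27 > parent 15 at index 1, swap → [27, 15, 11, 8, 7, 9, -6, -9, 3, 1, -1]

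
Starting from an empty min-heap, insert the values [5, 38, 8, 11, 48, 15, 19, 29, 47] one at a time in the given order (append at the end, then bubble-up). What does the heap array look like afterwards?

Insert 5:
  append 5 at index 0 → [5] (no swap needed)
Insert 38:
  append 38 at index 1 → [5, 38] (no swap needed)
Insert 8:
  append 8 at index 2 → [5, 38, 8] (no swap needed)
Insert 11:
  append 11 at index 3 → [5, 38, 8, 11]
  11 < parent 38 at index 1, swap → [5, 11, 8, 38]
Insert 48:
  append 48 at index 4 → [5, 11, 8, 38, 48] (no swap needed)
Insert 15:
  append 15 at index 5 → [5, 11, 8, 38, 48, 15] (no swap needed)
Insert 19:
  append 19 at index 6 → [5, 11, 8, 38, 48, 15, 19] (no swap needed)
Insert 29:
  append 29 at index 7 → [5, 11, 8, 38, 48, 15, 19, 29]
  29 < parent 38 at index 3, swap → [5, 11, 8, 29, 48, 15, 19, 38]
Insert 47:
  append 47 at index 8 → [5, 11, 8, 29, 48, 15, 19, 38, 47] (no swap needed)

[5, 11, 8, 29, 48, 15, 19, 38, 47]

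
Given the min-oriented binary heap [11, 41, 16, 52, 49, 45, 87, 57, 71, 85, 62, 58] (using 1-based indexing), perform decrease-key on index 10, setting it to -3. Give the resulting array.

[-3, 11, 16, 52, 41, 45, 87, 57, 71, 49, 62, 58]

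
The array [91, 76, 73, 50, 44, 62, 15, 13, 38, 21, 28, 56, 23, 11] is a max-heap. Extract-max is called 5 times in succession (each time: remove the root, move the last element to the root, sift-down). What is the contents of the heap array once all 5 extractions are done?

[50, 44, 28, 38, 21, 23, 15, 13, 11]

extract-max #1 returns 91:
  remove root 91; move last element 11 to root → [11, 76, 73, 50, 44, 62, 15, 13, 38, 21, 28, 56, 23]
  11 vs larger child 76 at index 1, swap → [76, 11, 73, 50, 44, 62, 15, 13, 38, 21, 28, 56, 23]
  11 vs larger child 50 at index 3, swap → [76, 50, 73, 11, 44, 62, 15, 13, 38, 21, 28, 56, 23]
  11 vs larger child 38 at index 8, swap → [76, 50, 73, 38, 44, 62, 15, 13, 11, 21, 28, 56, 23]
extract-max #2 returns 76:
  remove root 76; move last element 23 to root → [23, 50, 73, 38, 44, 62, 15, 13, 11, 21, 28, 56]
  23 vs larger child 73 at index 2, swap → [73, 50, 23, 38, 44, 62, 15, 13, 11, 21, 28, 56]
  23 vs larger child 62 at index 5, swap → [73, 50, 62, 38, 44, 23, 15, 13, 11, 21, 28, 56]
  23 vs only child 56 at index 11, swap → [73, 50, 62, 38, 44, 56, 15, 13, 11, 21, 28, 23]
extract-max #3 returns 73:
  remove root 73; move last element 23 to root → [23, 50, 62, 38, 44, 56, 15, 13, 11, 21, 28]
  23 vs larger child 62 at index 2, swap → [62, 50, 23, 38, 44, 56, 15, 13, 11, 21, 28]
  23 vs larger child 56 at index 5, swap → [62, 50, 56, 38, 44, 23, 15, 13, 11, 21, 28]
extract-max #4 returns 62:
  remove root 62; move last element 28 to root → [28, 50, 56, 38, 44, 23, 15, 13, 11, 21]
  28 vs larger child 56 at index 2, swap → [56, 50, 28, 38, 44, 23, 15, 13, 11, 21]
extract-max #5 returns 56:
  remove root 56; move last element 21 to root → [21, 50, 28, 38, 44, 23, 15, 13, 11]
  21 vs larger child 50 at index 1, swap → [50, 21, 28, 38, 44, 23, 15, 13, 11]
  21 vs larger child 44 at index 4, swap → [50, 44, 28, 38, 21, 23, 15, 13, 11]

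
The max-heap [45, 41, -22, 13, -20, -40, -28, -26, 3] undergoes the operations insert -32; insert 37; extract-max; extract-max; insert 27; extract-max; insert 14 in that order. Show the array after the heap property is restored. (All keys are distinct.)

[27, 14, -22, 3, 13, -40, -28, -26, -32, -20]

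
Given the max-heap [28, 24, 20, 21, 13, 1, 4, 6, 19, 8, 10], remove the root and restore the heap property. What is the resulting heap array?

[24, 21, 20, 19, 13, 1, 4, 6, 10, 8]

remove root 28; move last element 10 to root → [10, 24, 20, 21, 13, 1, 4, 6, 19, 8]
10 vs larger child 24 at index 1, swap → [24, 10, 20, 21, 13, 1, 4, 6, 19, 8]
10 vs larger child 21 at index 3, swap → [24, 21, 20, 10, 13, 1, 4, 6, 19, 8]
10 vs larger child 19 at index 8, swap → [24, 21, 20, 19, 13, 1, 4, 6, 10, 8]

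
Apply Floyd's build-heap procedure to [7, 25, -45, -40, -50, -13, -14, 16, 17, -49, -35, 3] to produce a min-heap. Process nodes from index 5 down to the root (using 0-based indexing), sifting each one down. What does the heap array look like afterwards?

[-50, -49, -45, -40, -35, -13, -14, 16, 17, 25, 7, 3]

sift down from index 5: already satisfies heap property
sift down from index 4: already satisfies heap property
sift down from index 3: already satisfies heap property
sift down from index 2: already satisfies heap property
sift down from index 1:
  25 vs smaller child -50 at index 4, swap → [7, -50, -45, -40, 25, -13, -14, 16, 17, -49, -35, 3]
  25 vs smaller child -49 at index 9, swap → [7, -50, -45, -40, -49, -13, -14, 16, 17, 25, -35, 3]
sift down from index 0:
  7 vs smaller child -50 at index 1, swap → [-50, 7, -45, -40, -49, -13, -14, 16, 17, 25, -35, 3]
  7 vs smaller child -49 at index 4, swap → [-50, -49, -45, -40, 7, -13, -14, 16, 17, 25, -35, 3]
  7 vs smaller child -35 at index 10, swap → [-50, -49, -45, -40, -35, -13, -14, 16, 17, 25, 7, 3]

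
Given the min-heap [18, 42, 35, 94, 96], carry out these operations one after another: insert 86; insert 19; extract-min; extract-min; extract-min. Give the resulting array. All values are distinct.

insert 86:
  append 86 at index 5 → [18, 42, 35, 94, 96, 86] (no swap needed)
insert 19:
  append 19 at index 6 → [18, 42, 35, 94, 96, 86, 19]
  19 < parent 35 at index 2, swap → [18, 42, 19, 94, 96, 86, 35]
extract-min → returns 18:
  remove root 18; move last element 35 to root → [35, 42, 19, 94, 96, 86]
  35 vs smaller child 19 at index 2, swap → [19, 42, 35, 94, 96, 86]
extract-min → returns 19:
  remove root 19; move last element 86 to root → [86, 42, 35, 94, 96]
  86 vs smaller child 35 at index 2, swap → [35, 42, 86, 94, 96]
extract-min → returns 35:
  remove root 35; move last element 96 to root → [96, 42, 86, 94]
  96 vs smaller child 42 at index 1, swap → [42, 96, 86, 94]
  96 vs only child 94 at index 3, swap → [42, 94, 86, 96]

[42, 94, 86, 96]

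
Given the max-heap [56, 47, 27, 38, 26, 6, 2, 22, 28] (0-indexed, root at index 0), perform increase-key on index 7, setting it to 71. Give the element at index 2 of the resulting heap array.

27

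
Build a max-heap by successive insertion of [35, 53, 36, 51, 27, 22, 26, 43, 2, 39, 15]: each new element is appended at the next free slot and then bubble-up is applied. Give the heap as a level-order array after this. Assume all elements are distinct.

[53, 51, 36, 43, 39, 22, 26, 35, 2, 27, 15]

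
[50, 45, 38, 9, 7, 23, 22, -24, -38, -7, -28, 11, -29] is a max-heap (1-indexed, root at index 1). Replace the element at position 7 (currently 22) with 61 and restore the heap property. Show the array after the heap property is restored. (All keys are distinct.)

set index 7 from 22 to 61 → [50, 45, 38, 9, 7, 23, 61, -24, -38, -7, -28, 11, -29]
61 > parent 38 at index 3, swap → [50, 45, 61, 9, 7, 23, 38, -24, -38, -7, -28, 11, -29]
61 > parent 50 at index 1, swap → [61, 45, 50, 9, 7, 23, 38, -24, -38, -7, -28, 11, -29]

[61, 45, 50, 9, 7, 23, 38, -24, -38, -7, -28, 11, -29]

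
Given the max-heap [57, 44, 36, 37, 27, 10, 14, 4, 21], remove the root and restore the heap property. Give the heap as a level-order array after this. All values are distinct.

[44, 37, 36, 21, 27, 10, 14, 4]

remove root 57; move last element 21 to root → [21, 44, 36, 37, 27, 10, 14, 4]
21 vs larger child 44 at index 1, swap → [44, 21, 36, 37, 27, 10, 14, 4]
21 vs larger child 37 at index 3, swap → [44, 37, 36, 21, 27, 10, 14, 4]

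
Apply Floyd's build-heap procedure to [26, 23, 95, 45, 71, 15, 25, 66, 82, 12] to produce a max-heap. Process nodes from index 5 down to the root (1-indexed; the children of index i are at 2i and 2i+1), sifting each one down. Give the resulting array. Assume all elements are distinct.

sift down from index 5: already satisfies heap property
sift down from index 4:
  45 vs larger child 82 at index 9, swap → [26, 23, 95, 82, 71, 15, 25, 66, 45, 12]
sift down from index 3: already satisfies heap property
sift down from index 2:
  23 vs larger child 82 at index 4, swap → [26, 82, 95, 23, 71, 15, 25, 66, 45, 12]
  23 vs larger child 66 at index 8, swap → [26, 82, 95, 66, 71, 15, 25, 23, 45, 12]
sift down from index 1:
  26 vs larger child 95 at index 3, swap → [95, 82, 26, 66, 71, 15, 25, 23, 45, 12]

[95, 82, 26, 66, 71, 15, 25, 23, 45, 12]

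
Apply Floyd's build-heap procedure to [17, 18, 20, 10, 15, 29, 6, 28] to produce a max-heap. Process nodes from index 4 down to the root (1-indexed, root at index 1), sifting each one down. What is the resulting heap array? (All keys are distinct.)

[29, 28, 20, 18, 15, 17, 6, 10]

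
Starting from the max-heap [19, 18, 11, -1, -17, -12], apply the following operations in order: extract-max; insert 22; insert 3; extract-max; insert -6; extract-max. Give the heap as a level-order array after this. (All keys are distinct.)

extract-max → returns 19:
  remove root 19; move last element -12 to root → [-12, 18, 11, -1, -17]
  -12 vs larger child 18 at index 1, swap → [18, -12, 11, -1, -17]
  -12 vs larger child -1 at index 3, swap → [18, -1, 11, -12, -17]
insert 22:
  append 22 at index 5 → [18, -1, 11, -12, -17, 22]
  22 > parent 11 at index 2, swap → [18, -1, 22, -12, -17, 11]
  22 > parent 18 at index 0, swap → [22, -1, 18, -12, -17, 11]
insert 3:
  append 3 at index 6 → [22, -1, 18, -12, -17, 11, 3] (no swap needed)
extract-max → returns 22:
  remove root 22; move last element 3 to root → [3, -1, 18, -12, -17, 11]
  3 vs larger child 18 at index 2, swap → [18, -1, 3, -12, -17, 11]
  3 vs only child 11 at index 5, swap → [18, -1, 11, -12, -17, 3]
insert -6:
  append -6 at index 6 → [18, -1, 11, -12, -17, 3, -6] (no swap needed)
extract-max → returns 18:
  remove root 18; move last element -6 to root → [-6, -1, 11, -12, -17, 3]
  -6 vs larger child 11 at index 2, swap → [11, -1, -6, -12, -17, 3]
  -6 vs only child 3 at index 5, swap → [11, -1, 3, -12, -17, -6]

[11, -1, 3, -12, -17, -6]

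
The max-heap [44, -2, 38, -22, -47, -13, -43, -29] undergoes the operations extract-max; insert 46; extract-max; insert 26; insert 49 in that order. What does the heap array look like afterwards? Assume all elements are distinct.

extract-max → returns 44:
  remove root 44; move last element -29 to root → [-29, -2, 38, -22, -47, -13, -43]
  -29 vs larger child 38 at index 2, swap → [38, -2, -29, -22, -47, -13, -43]
  -29 vs larger child -13 at index 5, swap → [38, -2, -13, -22, -47, -29, -43]
insert 46:
  append 46 at index 7 → [38, -2, -13, -22, -47, -29, -43, 46]
  46 > parent -22 at index 3, swap → [38, -2, -13, 46, -47, -29, -43, -22]
  46 > parent -2 at index 1, swap → [38, 46, -13, -2, -47, -29, -43, -22]
  46 > parent 38 at index 0, swap → [46, 38, -13, -2, -47, -29, -43, -22]
extract-max → returns 46:
  remove root 46; move last element -22 to root → [-22, 38, -13, -2, -47, -29, -43]
  -22 vs larger child 38 at index 1, swap → [38, -22, -13, -2, -47, -29, -43]
  -22 vs larger child -2 at index 3, swap → [38, -2, -13, -22, -47, -29, -43]
insert 26:
  append 26 at index 7 → [38, -2, -13, -22, -47, -29, -43, 26]
  26 > parent -22 at index 3, swap → [38, -2, -13, 26, -47, -29, -43, -22]
  26 > parent -2 at index 1, swap → [38, 26, -13, -2, -47, -29, -43, -22]
insert 49:
  append 49 at index 8 → [38, 26, -13, -2, -47, -29, -43, -22, 49]
  49 > parent -2 at index 3, swap → [38, 26, -13, 49, -47, -29, -43, -22, -2]
  49 > parent 26 at index 1, swap → [38, 49, -13, 26, -47, -29, -43, -22, -2]
  49 > parent 38 at index 0, swap → [49, 38, -13, 26, -47, -29, -43, -22, -2]

[49, 38, -13, 26, -47, -29, -43, -22, -2]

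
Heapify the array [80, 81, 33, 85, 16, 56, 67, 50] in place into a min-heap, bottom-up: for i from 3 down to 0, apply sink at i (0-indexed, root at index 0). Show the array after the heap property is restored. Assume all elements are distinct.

sift down from index 3:
  85 vs only child 50 at index 7, swap → [80, 81, 33, 50, 16, 56, 67, 85]
sift down from index 2: already satisfies heap property
sift down from index 1:
  81 vs smaller child 16 at index 4, swap → [80, 16, 33, 50, 81, 56, 67, 85]
sift down from index 0:
  80 vs smaller child 16 at index 1, swap → [16, 80, 33, 50, 81, 56, 67, 85]
  80 vs smaller child 50 at index 3, swap → [16, 50, 33, 80, 81, 56, 67, 85]

[16, 50, 33, 80, 81, 56, 67, 85]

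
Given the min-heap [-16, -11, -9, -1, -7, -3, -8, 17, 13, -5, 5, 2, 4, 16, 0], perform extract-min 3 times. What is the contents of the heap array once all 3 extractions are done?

extract-min #1 returns -16:
  remove root -16; move last element 0 to root → [0, -11, -9, -1, -7, -3, -8, 17, 13, -5, 5, 2, 4, 16]
  0 vs smaller child -11 at index 1, swap → [-11, 0, -9, -1, -7, -3, -8, 17, 13, -5, 5, 2, 4, 16]
  0 vs smaller child -7 at index 4, swap → [-11, -7, -9, -1, 0, -3, -8, 17, 13, -5, 5, 2, 4, 16]
  0 vs smaller child -5 at index 9, swap → [-11, -7, -9, -1, -5, -3, -8, 17, 13, 0, 5, 2, 4, 16]
extract-min #2 returns -11:
  remove root -11; move last element 16 to root → [16, -7, -9, -1, -5, -3, -8, 17, 13, 0, 5, 2, 4]
  16 vs smaller child -9 at index 2, swap → [-9, -7, 16, -1, -5, -3, -8, 17, 13, 0, 5, 2, 4]
  16 vs smaller child -8 at index 6, swap → [-9, -7, -8, -1, -5, -3, 16, 17, 13, 0, 5, 2, 4]
extract-min #3 returns -9:
  remove root -9; move last element 4 to root → [4, -7, -8, -1, -5, -3, 16, 17, 13, 0, 5, 2]
  4 vs smaller child -8 at index 2, swap → [-8, -7, 4, -1, -5, -3, 16, 17, 13, 0, 5, 2]
  4 vs smaller child -3 at index 5, swap → [-8, -7, -3, -1, -5, 4, 16, 17, 13, 0, 5, 2]
  4 vs only child 2 at index 11, swap → [-8, -7, -3, -1, -5, 2, 16, 17, 13, 0, 5, 4]

[-8, -7, -3, -1, -5, 2, 16, 17, 13, 0, 5, 4]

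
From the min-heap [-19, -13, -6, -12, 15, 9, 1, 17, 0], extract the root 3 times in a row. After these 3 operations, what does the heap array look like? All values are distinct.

[-6, 0, 1, 17, 15, 9]

extract-min #1 returns -19:
  remove root -19; move last element 0 to root → [0, -13, -6, -12, 15, 9, 1, 17]
  0 vs smaller child -13 at index 1, swap → [-13, 0, -6, -12, 15, 9, 1, 17]
  0 vs smaller child -12 at index 3, swap → [-13, -12, -6, 0, 15, 9, 1, 17]
extract-min #2 returns -13:
  remove root -13; move last element 17 to root → [17, -12, -6, 0, 15, 9, 1]
  17 vs smaller child -12 at index 1, swap → [-12, 17, -6, 0, 15, 9, 1]
  17 vs smaller child 0 at index 3, swap → [-12, 0, -6, 17, 15, 9, 1]
extract-min #3 returns -12:
  remove root -12; move last element 1 to root → [1, 0, -6, 17, 15, 9]
  1 vs smaller child -6 at index 2, swap → [-6, 0, 1, 17, 15, 9]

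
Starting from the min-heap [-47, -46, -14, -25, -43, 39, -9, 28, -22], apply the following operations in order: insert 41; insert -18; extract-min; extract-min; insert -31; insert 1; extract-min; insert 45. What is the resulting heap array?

insert 41:
  append 41 at index 9 → [-47, -46, -14, -25, -43, 39, -9, 28, -22, 41] (no swap needed)
insert -18:
  append -18 at index 10 → [-47, -46, -14, -25, -43, 39, -9, 28, -22, 41, -18] (no swap needed)
extract-min → returns -47:
  remove root -47; move last element -18 to root → [-18, -46, -14, -25, -43, 39, -9, 28, -22, 41]
  -18 vs smaller child -46 at index 1, swap → [-46, -18, -14, -25, -43, 39, -9, 28, -22, 41]
  -18 vs smaller child -43 at index 4, swap → [-46, -43, -14, -25, -18, 39, -9, 28, -22, 41]
extract-min → returns -46:
  remove root -46; move last element 41 to root → [41, -43, -14, -25, -18, 39, -9, 28, -22]
  41 vs smaller child -43 at index 1, swap → [-43, 41, -14, -25, -18, 39, -9, 28, -22]
  41 vs smaller child -25 at index 3, swap → [-43, -25, -14, 41, -18, 39, -9, 28, -22]
  41 vs smaller child -22 at index 8, swap → [-43, -25, -14, -22, -18, 39, -9, 28, 41]
insert -31:
  append -31 at index 9 → [-43, -25, -14, -22, -18, 39, -9, 28, 41, -31]
  -31 < parent -18 at index 4, swap → [-43, -25, -14, -22, -31, 39, -9, 28, 41, -18]
  -31 < parent -25 at index 1, swap → [-43, -31, -14, -22, -25, 39, -9, 28, 41, -18]
insert 1:
  append 1 at index 10 → [-43, -31, -14, -22, -25, 39, -9, 28, 41, -18, 1] (no swap needed)
extract-min → returns -43:
  remove root -43; move last element 1 to root → [1, -31, -14, -22, -25, 39, -9, 28, 41, -18]
  1 vs smaller child -31 at index 1, swap → [-31, 1, -14, -22, -25, 39, -9, 28, 41, -18]
  1 vs smaller child -25 at index 4, swap → [-31, -25, -14, -22, 1, 39, -9, 28, 41, -18]
  1 vs only child -18 at index 9, swap → [-31, -25, -14, -22, -18, 39, -9, 28, 41, 1]
insert 45:
  append 45 at index 10 → [-31, -25, -14, -22, -18, 39, -9, 28, 41, 1, 45] (no swap needed)

[-31, -25, -14, -22, -18, 39, -9, 28, 41, 1, 45]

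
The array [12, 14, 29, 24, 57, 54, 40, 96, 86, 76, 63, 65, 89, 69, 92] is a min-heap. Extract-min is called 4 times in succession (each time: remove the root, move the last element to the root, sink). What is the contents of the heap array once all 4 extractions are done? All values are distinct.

[40, 57, 54, 86, 63, 65, 89, 96, 92, 76, 69]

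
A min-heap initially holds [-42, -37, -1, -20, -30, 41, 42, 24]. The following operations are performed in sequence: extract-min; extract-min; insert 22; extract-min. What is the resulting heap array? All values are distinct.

extract-min → returns -42:
  remove root -42; move last element 24 to root → [24, -37, -1, -20, -30, 41, 42]
  24 vs smaller child -37 at index 1, swap → [-37, 24, -1, -20, -30, 41, 42]
  24 vs smaller child -30 at index 4, swap → [-37, -30, -1, -20, 24, 41, 42]
extract-min → returns -37:
  remove root -37; move last element 42 to root → [42, -30, -1, -20, 24, 41]
  42 vs smaller child -30 at index 1, swap → [-30, 42, -1, -20, 24, 41]
  42 vs smaller child -20 at index 3, swap → [-30, -20, -1, 42, 24, 41]
insert 22:
  append 22 at index 6 → [-30, -20, -1, 42, 24, 41, 22] (no swap needed)
extract-min → returns -30:
  remove root -30; move last element 22 to root → [22, -20, -1, 42, 24, 41]
  22 vs smaller child -20 at index 1, swap → [-20, 22, -1, 42, 24, 41]

[-20, 22, -1, 42, 24, 41]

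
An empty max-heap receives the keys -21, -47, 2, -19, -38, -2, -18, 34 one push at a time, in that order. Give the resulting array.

[34, 2, -2, -19, -38, -21, -18, -47]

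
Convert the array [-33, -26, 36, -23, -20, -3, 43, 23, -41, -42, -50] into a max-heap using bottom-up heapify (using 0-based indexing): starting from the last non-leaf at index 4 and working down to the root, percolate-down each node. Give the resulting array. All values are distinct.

[43, 23, 36, -23, -20, -3, -33, -26, -41, -42, -50]

sift down from index 4: already satisfies heap property
sift down from index 3:
  -23 vs larger child 23 at index 7, swap → [-33, -26, 36, 23, -20, -3, 43, -23, -41, -42, -50]
sift down from index 2:
  36 vs larger child 43 at index 6, swap → [-33, -26, 43, 23, -20, -3, 36, -23, -41, -42, -50]
sift down from index 1:
  -26 vs larger child 23 at index 3, swap → [-33, 23, 43, -26, -20, -3, 36, -23, -41, -42, -50]
  -26 vs larger child -23 at index 7, swap → [-33, 23, 43, -23, -20, -3, 36, -26, -41, -42, -50]
sift down from index 0:
  -33 vs larger child 43 at index 2, swap → [43, 23, -33, -23, -20, -3, 36, -26, -41, -42, -50]
  -33 vs larger child 36 at index 6, swap → [43, 23, 36, -23, -20, -3, -33, -26, -41, -42, -50]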